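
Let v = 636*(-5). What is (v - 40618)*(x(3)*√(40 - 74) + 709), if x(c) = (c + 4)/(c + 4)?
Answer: -31052782 - 43798*I*√34 ≈ -3.1053e+7 - 2.5538e+5*I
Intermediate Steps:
v = -3180
x(c) = 1 (x(c) = (4 + c)/(4 + c) = 1)
(v - 40618)*(x(3)*√(40 - 74) + 709) = (-3180 - 40618)*(1*√(40 - 74) + 709) = -43798*(1*√(-34) + 709) = -43798*(1*(I*√34) + 709) = -43798*(I*√34 + 709) = -43798*(709 + I*√34) = -31052782 - 43798*I*√34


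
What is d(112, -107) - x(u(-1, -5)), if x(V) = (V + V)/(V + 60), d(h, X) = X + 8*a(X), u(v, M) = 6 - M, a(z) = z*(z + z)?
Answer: 12998445/71 ≈ 1.8308e+5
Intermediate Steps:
a(z) = 2*z**2 (a(z) = z*(2*z) = 2*z**2)
d(h, X) = X + 16*X**2 (d(h, X) = X + 8*(2*X**2) = X + 16*X**2)
x(V) = 2*V/(60 + V) (x(V) = (2*V)/(60 + V) = 2*V/(60 + V))
d(112, -107) - x(u(-1, -5)) = -107*(1 + 16*(-107)) - 2*(6 - 1*(-5))/(60 + (6 - 1*(-5))) = -107*(1 - 1712) - 2*(6 + 5)/(60 + (6 + 5)) = -107*(-1711) - 2*11/(60 + 11) = 183077 - 2*11/71 = 183077 - 1*22/71 = 183077 - 22/71 = 12998445/71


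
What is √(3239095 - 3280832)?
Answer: I*√41737 ≈ 204.3*I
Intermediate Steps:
√(3239095 - 3280832) = √(-41737) = I*√41737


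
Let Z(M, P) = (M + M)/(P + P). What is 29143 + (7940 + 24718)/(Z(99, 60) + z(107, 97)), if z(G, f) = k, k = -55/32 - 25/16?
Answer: 793681/87 ≈ 9122.8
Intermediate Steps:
k = -105/32 (k = -55*1/32 - 25*1/16 = -55/32 - 25/16 = -105/32 ≈ -3.2813)
Z(M, P) = M/P (Z(M, P) = (2*M)/((2*P)) = (2*M)*(1/(2*P)) = M/P)
z(G, f) = -105/32
29143 + (7940 + 24718)/(Z(99, 60) + z(107, 97)) = 29143 + (7940 + 24718)/(99/60 - 105/32) = 29143 + 32658/(99*(1/60) - 105/32) = 29143 + 32658/(33/20 - 105/32) = 29143 + 32658/(-261/160) = 29143 + 32658*(-160/261) = 29143 - 1741760/87 = 793681/87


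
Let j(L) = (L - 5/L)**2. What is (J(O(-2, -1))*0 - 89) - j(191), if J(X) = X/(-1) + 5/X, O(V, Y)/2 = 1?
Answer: -1333745385/36481 ≈ -36560.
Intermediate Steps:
O(V, Y) = 2 (O(V, Y) = 2*1 = 2)
J(X) = -X + 5/X (J(X) = X*(-1) + 5/X = -X + 5/X)
(J(O(-2, -1))*0 - 89) - j(191) = ((-1*2 + 5/2)*0 - 89) - (-5 + 191**2)**2/191**2 = ((-2 + 5*(1/2))*0 - 89) - (-5 + 36481)**2/36481 = ((-2 + 5/2)*0 - 89) - 36476**2/36481 = ((1/2)*0 - 89) - 1330498576/36481 = (0 - 89) - 1*1330498576/36481 = -89 - 1330498576/36481 = -1333745385/36481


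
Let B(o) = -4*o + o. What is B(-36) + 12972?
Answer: 13080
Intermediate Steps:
B(o) = -3*o
B(-36) + 12972 = -3*(-36) + 12972 = 108 + 12972 = 13080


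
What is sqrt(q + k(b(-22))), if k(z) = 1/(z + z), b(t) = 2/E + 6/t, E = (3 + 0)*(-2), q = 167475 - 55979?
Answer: sqrt(44598070)/20 ≈ 333.91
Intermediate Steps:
q = 111496
E = -6 (E = 3*(-2) = -6)
b(t) = -1/3 + 6/t (b(t) = 2/(-6) + 6/t = 2*(-1/6) + 6/t = -1/3 + 6/t)
k(z) = 1/(2*z)
sqrt(q + k(b(-22))) = sqrt(111496 + 1/(2*(((1/3)*(18 - 1*(-22))/(-22))))) = sqrt(111496 + 1/(2*(((1/3)*(-1/22)*(18 + 22))))) = sqrt(111496 + 1/(2*(((1/3)*(-1/22)*40)))) = sqrt(111496 + 1/(2*(-20/33))) = sqrt(111496 + (1/2)*(-33/20)) = sqrt(111496 - 33/40) = sqrt(4459807/40) = sqrt(44598070)/20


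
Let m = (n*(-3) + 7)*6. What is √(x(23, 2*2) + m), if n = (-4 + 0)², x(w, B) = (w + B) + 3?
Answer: 6*I*√6 ≈ 14.697*I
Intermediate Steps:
x(w, B) = 3 + B + w (x(w, B) = (B + w) + 3 = 3 + B + w)
n = 16 (n = (-4)² = 16)
m = -246 (m = (16*(-3) + 7)*6 = (-48 + 7)*6 = -41*6 = -246)
√(x(23, 2*2) + m) = √((3 + 2*2 + 23) - 246) = √((3 + 4 + 23) - 246) = √(30 - 246) = √(-216) = 6*I*√6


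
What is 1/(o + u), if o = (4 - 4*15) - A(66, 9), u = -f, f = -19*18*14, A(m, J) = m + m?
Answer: 1/4600 ≈ 0.00021739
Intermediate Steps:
A(m, J) = 2*m
f = -4788 (f = -342*14 = -4788)
u = 4788 (u = -1*(-4788) = 4788)
o = -188 (o = (4 - 4*15) - 2*66 = (4 - 60) - 1*132 = -56 - 132 = -188)
1/(o + u) = 1/(-188 + 4788) = 1/4600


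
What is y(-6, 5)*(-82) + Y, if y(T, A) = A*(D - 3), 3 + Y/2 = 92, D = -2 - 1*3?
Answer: 3458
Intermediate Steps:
D = -5 (D = -2 - 3 = -5)
Y = 178 (Y = -6 + 2*92 = -6 + 184 = 178)
y(T, A) = -8*A (y(T, A) = A*(-5 - 3) = A*(-8) = -8*A)
y(-6, 5)*(-82) + Y = -8*5*(-82) + 178 = -40*(-82) + 178 = 3280 + 178 = 3458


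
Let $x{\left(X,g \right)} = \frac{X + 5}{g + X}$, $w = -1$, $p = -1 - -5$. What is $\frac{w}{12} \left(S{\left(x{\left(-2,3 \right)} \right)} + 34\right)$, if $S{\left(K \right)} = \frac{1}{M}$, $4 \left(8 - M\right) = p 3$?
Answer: $- \frac{57}{20} \approx -2.85$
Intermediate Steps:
$p = 4$ ($p = -1 + 5 = 4$)
$x{\left(X,g \right)} = \frac{5 + X}{X + g}$
$M = 5$ ($M = 8 - \frac{4 \cdot 3}{4} = 8 - 3 = 5$)
$S{\left(K \right)} = \frac{1}{5}$
$\frac{w}{12} \left(S{\left(x{\left(-2,3 \right)} \right)} + 34\right) = - \frac{1}{12} \left(\frac{1}{5} + 34\right) = \left(-1\right) \frac{1}{12} \cdot \frac{171}{5} = \left(- \frac{1}{12}\right) \frac{171}{5} = - \frac{57}{20}$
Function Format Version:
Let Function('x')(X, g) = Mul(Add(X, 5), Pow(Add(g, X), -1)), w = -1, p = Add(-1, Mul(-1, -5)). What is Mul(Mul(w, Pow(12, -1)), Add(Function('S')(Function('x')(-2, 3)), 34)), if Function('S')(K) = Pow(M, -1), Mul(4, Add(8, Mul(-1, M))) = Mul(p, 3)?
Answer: Rational(-57, 20) ≈ -2.8500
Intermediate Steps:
p = 4 (p = Add(-1, 5) = 4)
Function('x')(X, g) = Mul(Pow(Add(X, g), -1), Add(5, X)) (Function('x')(X, g) = Mul(Add(5, X), Pow(Add(X, g), -1)) = Mul(Pow(Add(X, g), -1), Add(5, X)))
M = 5 (M = Add(8, Mul(Rational(-1, 4), Mul(4, 3))) = Add(8, Mul(Rational(-1, 4), 12)) = Add(8, -3) = 5)
Function('S')(K) = Rational(1, 5) (Function('S')(K) = Pow(5, -1) = Rational(1, 5))
Mul(Mul(w, Pow(12, -1)), Add(Function('S')(Function('x')(-2, 3)), 34)) = Mul(Mul(-1, Pow(12, -1)), Add(Rational(1, 5), 34)) = Mul(Mul(-1, Rational(1, 12)), Rational(171, 5)) = Mul(Rational(-1, 12), Rational(171, 5)) = Rational(-57, 20)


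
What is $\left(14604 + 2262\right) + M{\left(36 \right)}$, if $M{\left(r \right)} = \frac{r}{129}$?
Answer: $\frac{725250}{43} \approx 16866.0$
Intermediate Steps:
$M{\left(r \right)} = \frac{r}{129}$ ($M{\left(r \right)} = r \frac{1}{129} = \frac{r}{129}$)
$\left(14604 + 2262\right) + M{\left(36 \right)} = \left(14604 + 2262\right) + \frac{1}{129} \cdot 36 = 16866 + \frac{12}{43} = \frac{725250}{43}$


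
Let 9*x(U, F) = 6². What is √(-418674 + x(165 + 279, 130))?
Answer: I*√418670 ≈ 647.05*I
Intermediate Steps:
x(U, F) = 4 (x(U, F) = (⅑)*6² = (⅑)*36 = 4)
√(-418674 + x(165 + 279, 130)) = √(-418674 + 4) = √(-418670) = I*√418670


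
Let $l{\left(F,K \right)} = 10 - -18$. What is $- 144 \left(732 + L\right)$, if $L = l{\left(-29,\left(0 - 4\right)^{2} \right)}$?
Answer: $-109440$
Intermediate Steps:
$l{\left(F,K \right)} = 28$ ($l{\left(F,K \right)} = 10 + 18 = 28$)
$L = 28$
$- 144 \left(732 + L\right) = - 144 \left(732 + 28\right) = \left(-144\right) 760 = -109440$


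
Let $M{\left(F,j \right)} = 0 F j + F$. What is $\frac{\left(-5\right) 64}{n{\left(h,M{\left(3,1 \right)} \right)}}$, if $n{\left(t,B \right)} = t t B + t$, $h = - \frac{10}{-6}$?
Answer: $-32$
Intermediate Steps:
$h = \frac{5}{3}$ ($h = \left(-10\right) \left(- \frac{1}{6}\right) = \frac{5}{3} \approx 1.6667$)
$M{\left(F,j \right)} = F$ ($M{\left(F,j \right)} = 0 j + F = 0 + F = F$)
$n{\left(t,B \right)} = t + B t^{2}$ ($n{\left(t,B \right)} = t^{2} B + t = B t^{2} + t = t + B t^{2}$)
$\frac{\left(-5\right) 64}{n{\left(h,M{\left(3,1 \right)} \right)}} = \frac{\left(-5\right) 64}{\frac{5}{3} \left(1 + 3 \cdot \frac{5}{3}\right)} = - \frac{320}{\frac{5}{3} \left(1 + 5\right)} = - \frac{320}{\frac{5}{3} \cdot 6} = - \frac{320}{10} = \left(-320\right) \frac{1}{10} = -32$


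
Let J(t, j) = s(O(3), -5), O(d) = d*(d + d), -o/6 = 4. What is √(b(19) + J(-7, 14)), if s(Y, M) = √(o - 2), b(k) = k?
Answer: √(19 + I*√26) ≈ 4.3973 + 0.57979*I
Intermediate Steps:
o = -24 (o = -6*4 = -24)
O(d) = 2*d² (O(d) = d*(2*d) = 2*d²)
s(Y, M) = I*√26 (s(Y, M) = √(-24 - 2) = √(-26) = I*√26)
J(t, j) = I*√26
√(b(19) + J(-7, 14)) = √(19 + I*√26)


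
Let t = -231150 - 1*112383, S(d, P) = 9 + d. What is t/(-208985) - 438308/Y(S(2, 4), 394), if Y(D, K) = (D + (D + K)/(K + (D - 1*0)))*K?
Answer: -22493893339/247020270 ≈ -91.061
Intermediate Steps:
t = -343533 (t = -231150 - 112383 = -343533)
Y(D, K) = K*(1 + D) (Y(D, K) = (D + (D + K)/(K + (D + 0)))*K = (D + (D + K)/(K + D))*K = (D + (D + K)/(D + K))*K = (D + 1)*K = (1 + D)*K = K*(1 + D))
t/(-208985) - 438308/Y(S(2, 4), 394) = -343533/(-208985) - 438308*1/(394*(1 + (9 + 2))) = -343533*(-1/208985) - 438308*1/(394*(1 + 11)) = 343533/208985 - 438308/(394*12) = 343533/208985 - 438308/4728 = 343533/208985 - 438308*1/4728 = 343533/208985 - 109577/1182 = -22493893339/247020270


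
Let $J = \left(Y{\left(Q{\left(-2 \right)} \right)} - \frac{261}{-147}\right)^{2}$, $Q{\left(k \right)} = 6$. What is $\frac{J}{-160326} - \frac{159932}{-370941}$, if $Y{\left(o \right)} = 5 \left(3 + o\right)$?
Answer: $\frac{368000055884}{881426171143} \approx 0.41751$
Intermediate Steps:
$Y{\left(o \right)} = 15 + 5 o$
$J = \frac{5253264}{2401}$ ($J = \left(\left(15 + 5 \cdot 6\right) - \frac{261}{-147}\right)^{2} = \left(\left(15 + 30\right) - - \frac{87}{49}\right)^{2} = \left(45 + \frac{87}{49}\right)^{2} = \left(\frac{2292}{49}\right)^{2} = \frac{5253264}{2401} \approx 2187.9$)
$\frac{J}{-160326} - \frac{159932}{-370941} = \frac{5253264}{2401 \left(-160326\right)} - \frac{159932}{-370941} = \frac{5253264}{2401} \left(- \frac{1}{160326}\right) - - \frac{159932}{370941} = - \frac{291848}{21385707} + \frac{159932}{370941} = \frac{368000055884}{881426171143}$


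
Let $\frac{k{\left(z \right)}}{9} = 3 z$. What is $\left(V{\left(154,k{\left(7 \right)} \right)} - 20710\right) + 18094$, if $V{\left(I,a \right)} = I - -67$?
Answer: $-2395$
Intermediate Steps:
$k{\left(z \right)} = 27 z$ ($k{\left(z \right)} = 9 \cdot 3 z = 27 z$)
$V{\left(I,a \right)} = 67 + I$ ($V{\left(I,a \right)} = I + 67 = 67 + I$)
$\left(V{\left(154,k{\left(7 \right)} \right)} - 20710\right) + 18094 = \left(\left(67 + 154\right) - 20710\right) + 18094 = \left(221 - 20710\right) + 18094 = -20489 + 18094 = -2395$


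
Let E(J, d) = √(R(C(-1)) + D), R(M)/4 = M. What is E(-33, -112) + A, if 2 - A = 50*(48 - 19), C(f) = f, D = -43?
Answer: -1448 + I*√47 ≈ -1448.0 + 6.8557*I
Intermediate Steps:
R(M) = 4*M
E(J, d) = I*√47 (E(J, d) = √(4*(-1) - 43) = √(-4 - 43) = √(-47) = I*√47)
A = -1448 (A = 2 - 50*(48 - 19) = 2 - 50*29 = 2 - 1*1450 = 2 - 1450 = -1448)
E(-33, -112) + A = I*√47 - 1448 = -1448 + I*√47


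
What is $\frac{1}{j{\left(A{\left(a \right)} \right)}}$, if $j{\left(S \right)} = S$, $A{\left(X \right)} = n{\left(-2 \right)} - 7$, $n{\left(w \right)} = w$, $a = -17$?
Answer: $- \frac{1}{9} \approx -0.11111$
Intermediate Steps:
$A{\left(X \right)} = -9$ ($A{\left(X \right)} = -2 - 7 = -9$)
$\frac{1}{j{\left(A{\left(a \right)} \right)}} = \frac{1}{-9} = - \frac{1}{9}$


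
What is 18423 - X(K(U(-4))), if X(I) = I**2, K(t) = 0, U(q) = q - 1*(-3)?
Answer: 18423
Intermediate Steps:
U(q) = 3 + q (U(q) = q + 3 = 3 + q)
18423 - X(K(U(-4))) = 18423 - 1*0**2 = 18423 - 1*0 = 18423 + 0 = 18423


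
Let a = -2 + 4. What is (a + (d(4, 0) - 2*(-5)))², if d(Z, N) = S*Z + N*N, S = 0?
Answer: 144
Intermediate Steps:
d(Z, N) = N² (d(Z, N) = 0*Z + N*N = 0 + N² = N²)
a = 2
(a + (d(4, 0) - 2*(-5)))² = (2 + (0² - 2*(-5)))² = (2 + (0 + 10))² = (2 + 10)² = 12² = 144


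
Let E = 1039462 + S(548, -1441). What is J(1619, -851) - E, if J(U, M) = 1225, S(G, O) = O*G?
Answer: -248569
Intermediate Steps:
S(G, O) = G*O
E = 249794 (E = 1039462 + 548*(-1441) = 1039462 - 789668 = 249794)
J(1619, -851) - E = 1225 - 1*249794 = 1225 - 249794 = -248569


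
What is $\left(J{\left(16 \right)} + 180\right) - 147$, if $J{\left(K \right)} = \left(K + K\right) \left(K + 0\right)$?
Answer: $545$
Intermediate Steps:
$J{\left(K \right)} = 2 K^{2}$ ($J{\left(K \right)} = 2 K K = 2 K^{2}$)
$\left(J{\left(16 \right)} + 180\right) - 147 = \left(2 \cdot 16^{2} + 180\right) - 147 = \left(2 \cdot 256 + 180\right) - 147 = \left(512 + 180\right) - 147 = 692 - 147 = 545$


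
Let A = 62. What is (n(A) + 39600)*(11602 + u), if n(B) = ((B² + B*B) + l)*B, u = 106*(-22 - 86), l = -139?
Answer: 78176252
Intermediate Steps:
u = -11448 (u = 106*(-108) = -11448)
n(B) = B*(-139 + 2*B²) (n(B) = ((B² + B*B) - 139)*B = ((B² + B²) - 139)*B = (2*B² - 139)*B = (-139 + 2*B²)*B = B*(-139 + 2*B²))
(n(A) + 39600)*(11602 + u) = (62*(-139 + 2*62²) + 39600)*(11602 - 11448) = (62*(-139 + 2*3844) + 39600)*154 = (62*(-139 + 7688) + 39600)*154 = (62*7549 + 39600)*154 = (468038 + 39600)*154 = 507638*154 = 78176252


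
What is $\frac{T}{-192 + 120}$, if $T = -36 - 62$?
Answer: $\frac{49}{36} \approx 1.3611$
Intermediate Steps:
$T = -98$
$\frac{T}{-192 + 120} = - \frac{98}{-192 + 120} = - \frac{98}{-72} = \left(-98\right) \left(- \frac{1}{72}\right) = \frac{49}{36}$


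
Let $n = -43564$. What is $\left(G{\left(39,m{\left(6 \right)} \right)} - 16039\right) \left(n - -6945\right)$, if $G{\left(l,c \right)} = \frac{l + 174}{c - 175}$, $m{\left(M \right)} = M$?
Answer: $\frac{99266931676}{169} \approx 5.8738 \cdot 10^{8}$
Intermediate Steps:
$G{\left(l,c \right)} = \frac{174 + l}{-175 + c}$
$\left(G{\left(39,m{\left(6 \right)} \right)} - 16039\right) \left(n - -6945\right) = \left(\frac{174 + 39}{-175 + 6} - 16039\right) \left(-43564 - -6945\right) = \left(\frac{1}{-169} \cdot 213 - 16039\right) \left(-43564 + 6945\right) = \left(\left(- \frac{1}{169}\right) 213 - 16039\right) \left(-36619\right) = \left(- \frac{213}{169} - 16039\right) \left(-36619\right) = \left(- \frac{2710804}{169}\right) \left(-36619\right) = \frac{99266931676}{169}$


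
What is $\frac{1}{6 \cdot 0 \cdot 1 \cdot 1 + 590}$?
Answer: $\frac{1}{590} \approx 0.0016949$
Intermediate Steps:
$\frac{1}{6 \cdot 0 \cdot 1 \cdot 1 + 590} = \frac{1}{0 \cdot 1 + 590} = \frac{1}{0 + 590} = \frac{1}{590}$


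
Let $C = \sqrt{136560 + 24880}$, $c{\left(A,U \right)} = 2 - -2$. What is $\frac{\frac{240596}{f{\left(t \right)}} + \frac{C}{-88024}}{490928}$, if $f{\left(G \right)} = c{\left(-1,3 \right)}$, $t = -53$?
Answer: $\frac{60149}{490928} - \frac{\sqrt{10090}}{10803361568} \approx 0.12252$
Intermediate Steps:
$c{\left(A,U \right)} = 4$ ($c{\left(A,U \right)} = 2 + 2 = 4$)
$f{\left(G \right)} = 4$
$C = 4 \sqrt{10090}$ ($C = \sqrt{161440} = 4 \sqrt{10090} \approx 401.8$)
$\frac{\frac{240596}{f{\left(t \right)}} + \frac{C}{-88024}}{490928} = \frac{\frac{240596}{4} + \frac{4 \sqrt{10090}}{-88024}}{490928} = \left(240596 \cdot \frac{1}{4} + 4 \sqrt{10090} \left(- \frac{1}{88024}\right)\right) \frac{1}{490928} = \left(60149 - \frac{\sqrt{10090}}{22006}\right) \frac{1}{490928} = \frac{60149}{490928} - \frac{\sqrt{10090}}{10803361568}$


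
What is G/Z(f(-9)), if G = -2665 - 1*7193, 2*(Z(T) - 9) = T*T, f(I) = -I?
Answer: -6572/33 ≈ -199.15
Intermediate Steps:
Z(T) = 9 + T**2/2 (Z(T) = 9 + (T*T)/2 = 9 + T**2/2)
G = -9858 (G = -2665 - 7193 = -9858)
G/Z(f(-9)) = -9858/(9 + (-1*(-9))**2/2) = -9858/(9 + (1/2)*9**2) = -9858/(9 + (1/2)*81) = -9858/(9 + 81/2) = -9858/99/2 = -9858*2/99 = -6572/33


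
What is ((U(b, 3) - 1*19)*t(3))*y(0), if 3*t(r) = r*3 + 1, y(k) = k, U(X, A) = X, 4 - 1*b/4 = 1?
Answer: 0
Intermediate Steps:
b = 12 (b = 16 - 4*1 = 16 - 4 = 12)
t(r) = ⅓ + r (t(r) = (r*3 + 1)/3 = (3*r + 1)/3 = (1 + 3*r)/3 = ⅓ + r)
((U(b, 3) - 1*19)*t(3))*y(0) = ((12 - 1*19)*(⅓ + 3))*0 = ((12 - 19)*(10/3))*0 = -7*10/3*0 = -70/3*0 = 0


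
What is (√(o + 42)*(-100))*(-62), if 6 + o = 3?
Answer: 6200*√39 ≈ 38719.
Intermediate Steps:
o = -3 (o = -6 + 3 = -3)
(√(o + 42)*(-100))*(-62) = (√(-3 + 42)*(-100))*(-62) = (√39*(-100))*(-62) = -100*√39*(-62) = 6200*√39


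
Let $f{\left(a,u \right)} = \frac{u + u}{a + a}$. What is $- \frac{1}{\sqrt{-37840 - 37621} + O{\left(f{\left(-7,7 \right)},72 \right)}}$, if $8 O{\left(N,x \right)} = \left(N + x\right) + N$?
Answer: $- \frac{140}{1208601} + \frac{16 i \sqrt{75461}}{1208601} \approx -0.00011584 + 0.0036366 i$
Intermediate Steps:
$f{\left(a,u \right)} = \frac{u}{a}$ ($f{\left(a,u \right)} = \frac{2 u}{2 a} = 2 u \frac{1}{2 a} = \frac{u}{a}$)
$O{\left(N,x \right)} = \frac{N}{4} + \frac{x}{8}$ ($O{\left(N,x \right)} = \frac{\left(N + x\right) + N}{8} = \frac{x + 2 N}{8} = \frac{N}{4} + \frac{x}{8}$)
$- \frac{1}{\sqrt{-37840 - 37621} + O{\left(f{\left(-7,7 \right)},72 \right)}} = - \frac{1}{\sqrt{-37840 - 37621} + \left(\frac{7 \frac{1}{-7}}{4} + \frac{1}{8} \cdot 72\right)} = - \frac{1}{\sqrt{-75461} + \left(\frac{7 \left(- \frac{1}{7}\right)}{4} + 9\right)} = - \frac{1}{i \sqrt{75461} + \left(\frac{1}{4} \left(-1\right) + 9\right)} = - \frac{1}{i \sqrt{75461} + \left(- \frac{1}{4} + 9\right)} = - \frac{1}{i \sqrt{75461} + \frac{35}{4}} = - \frac{1}{\frac{35}{4} + i \sqrt{75461}}$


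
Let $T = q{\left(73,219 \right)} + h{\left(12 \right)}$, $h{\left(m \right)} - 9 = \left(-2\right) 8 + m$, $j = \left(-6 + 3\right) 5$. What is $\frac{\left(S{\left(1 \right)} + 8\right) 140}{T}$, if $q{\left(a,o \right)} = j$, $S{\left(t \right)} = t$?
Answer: $-126$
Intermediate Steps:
$j = -15$ ($j = \left(-3\right) 5 = -15$)
$q{\left(a,o \right)} = -15$
$h{\left(m \right)} = -7 + m$ ($h{\left(m \right)} = 9 + \left(\left(-2\right) 8 + m\right) = 9 + \left(-16 + m\right) = -7 + m$)
$T = -10$ ($T = -15 + \left(-7 + 12\right) = -15 + 5 = -10$)
$\frac{\left(S{\left(1 \right)} + 8\right) 140}{T} = \frac{\left(1 + 8\right) 140}{-10} = 9 \cdot 140 \left(- \frac{1}{10}\right) = 1260 \left(- \frac{1}{10}\right) = -126$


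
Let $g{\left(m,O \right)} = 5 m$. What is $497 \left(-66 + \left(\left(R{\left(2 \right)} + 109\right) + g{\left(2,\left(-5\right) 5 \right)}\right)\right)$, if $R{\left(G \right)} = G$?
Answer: $27335$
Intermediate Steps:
$497 \left(-66 + \left(\left(R{\left(2 \right)} + 109\right) + g{\left(2,\left(-5\right) 5 \right)}\right)\right) = 497 \left(-66 + \left(\left(2 + 109\right) + 5 \cdot 2\right)\right) = 497 \left(-66 + \left(111 + 10\right)\right) = 497 \left(-66 + 121\right) = 497 \cdot 55 = 27335$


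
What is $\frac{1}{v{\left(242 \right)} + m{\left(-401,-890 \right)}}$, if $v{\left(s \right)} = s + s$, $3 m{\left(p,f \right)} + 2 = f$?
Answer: $\frac{3}{560} \approx 0.0053571$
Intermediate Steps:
$m{\left(p,f \right)} = - \frac{2}{3} + \frac{f}{3}$
$v{\left(s \right)} = 2 s$
$\frac{1}{v{\left(242 \right)} + m{\left(-401,-890 \right)}} = \frac{1}{2 \cdot 242 + \left(- \frac{2}{3} + \frac{1}{3} \left(-890\right)\right)} = \frac{1}{484 - \frac{892}{3}} = \frac{1}{\frac{560}{3}} = \frac{3}{560}$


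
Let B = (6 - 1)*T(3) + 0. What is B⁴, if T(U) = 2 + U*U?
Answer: 9150625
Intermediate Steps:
T(U) = 2 + U²
B = 55 (B = (6 - 1)*(2 + 3²) + 0 = 5*(2 + 9) + 0 = 5*11 + 0 = 55 + 0 = 55)
B⁴ = 55⁴ = 9150625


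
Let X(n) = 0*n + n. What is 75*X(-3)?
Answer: -225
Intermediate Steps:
X(n) = n (X(n) = 0 + n = n)
75*X(-3) = 75*(-3) = -225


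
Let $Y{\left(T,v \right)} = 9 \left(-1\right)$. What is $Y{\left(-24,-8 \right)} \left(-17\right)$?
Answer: $153$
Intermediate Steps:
$Y{\left(T,v \right)} = -9$
$Y{\left(-24,-8 \right)} \left(-17\right) = \left(-9\right) \left(-17\right) = 153$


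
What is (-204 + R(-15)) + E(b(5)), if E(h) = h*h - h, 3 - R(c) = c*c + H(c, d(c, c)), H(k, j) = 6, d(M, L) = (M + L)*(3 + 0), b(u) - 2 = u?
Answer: -390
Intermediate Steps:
b(u) = 2 + u
d(M, L) = 3*L + 3*M (d(M, L) = (L + M)*3 = 3*L + 3*M)
R(c) = -3 - c² (R(c) = 3 - (c*c + 6) = 3 - (c² + 6) = 3 - (6 + c²) = 3 + (-6 - c²) = -3 - c²)
E(h) = h² - h
(-204 + R(-15)) + E(b(5)) = (-204 + (-3 - 1*(-15)²)) + (2 + 5)*(-1 + (2 + 5)) = (-204 + (-3 - 1*225)) + 7*(-1 + 7) = (-204 + (-3 - 225)) + 7*6 = (-204 - 228) + 42 = -432 + 42 = -390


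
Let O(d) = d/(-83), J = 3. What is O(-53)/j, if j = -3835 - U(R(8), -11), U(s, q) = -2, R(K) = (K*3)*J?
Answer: -53/318139 ≈ -0.00016659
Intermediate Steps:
R(K) = 9*K (R(K) = (K*3)*3 = (3*K)*3 = 9*K)
O(d) = -d/83 (O(d) = d*(-1/83) = -d/83)
j = -3833 (j = -3835 - 1*(-2) = -3835 + 2 = -3833)
O(-53)/j = -1/83*(-53)/(-3833) = (53/83)*(-1/3833) = -53/318139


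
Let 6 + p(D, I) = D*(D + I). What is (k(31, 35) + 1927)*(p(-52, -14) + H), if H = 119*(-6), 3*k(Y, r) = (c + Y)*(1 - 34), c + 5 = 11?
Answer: 4122240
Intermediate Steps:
c = 6 (c = -5 + 11 = 6)
k(Y, r) = -66 - 11*Y (k(Y, r) = ((6 + Y)*(1 - 34))/3 = ((6 + Y)*(-33))/3 = (-198 - 33*Y)/3 = -66 - 11*Y)
H = -714
p(D, I) = -6 + D*(D + I)
(k(31, 35) + 1927)*(p(-52, -14) + H) = ((-66 - 11*31) + 1927)*((-6 + (-52)² - 52*(-14)) - 714) = ((-66 - 341) + 1927)*((-6 + 2704 + 728) - 714) = (-407 + 1927)*(3426 - 714) = 1520*2712 = 4122240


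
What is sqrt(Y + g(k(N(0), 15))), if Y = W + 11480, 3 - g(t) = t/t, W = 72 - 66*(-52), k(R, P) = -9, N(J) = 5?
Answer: sqrt(14986) ≈ 122.42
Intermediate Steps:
W = 3504 (W = 72 + 3432 = 3504)
g(t) = 2 (g(t) = 3 - t/t = 3 - 1*1 = 3 - 1 = 2)
Y = 14984 (Y = 3504 + 11480 = 14984)
sqrt(Y + g(k(N(0), 15))) = sqrt(14984 + 2) = sqrt(14986)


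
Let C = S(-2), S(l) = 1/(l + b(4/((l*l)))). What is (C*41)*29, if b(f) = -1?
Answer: -1189/3 ≈ -396.33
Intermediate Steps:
S(l) = 1/(-1 + l) (S(l) = 1/(l - 1) = 1/(-1 + l))
C = -1/3 (C = 1/(-1 - 2) = 1/(-3) = -1/3 ≈ -0.33333)
(C*41)*29 = -1/3*41*29 = -41/3*29 = -1189/3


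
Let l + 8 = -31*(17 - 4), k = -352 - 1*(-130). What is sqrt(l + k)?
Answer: I*sqrt(633) ≈ 25.159*I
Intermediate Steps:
k = -222 (k = -352 + 130 = -222)
l = -411 (l = -8 - 31*(17 - 4) = -8 - 31*13 = -8 - 403 = -411)
sqrt(l + k) = sqrt(-411 - 222) = sqrt(-633) = I*sqrt(633)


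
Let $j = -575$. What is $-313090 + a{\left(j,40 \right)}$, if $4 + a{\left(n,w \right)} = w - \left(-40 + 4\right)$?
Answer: $-313018$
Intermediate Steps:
$a{\left(n,w \right)} = 32 + w$ ($a{\left(n,w \right)} = -4 + \left(w - \left(-40 + 4\right)\right) = -4 + \left(w - -36\right) = -4 + \left(w + 36\right) = -4 + \left(36 + w\right) = 32 + w$)
$-313090 + a{\left(j,40 \right)} = -313090 + \left(32 + 40\right) = -313090 + 72 = -313018$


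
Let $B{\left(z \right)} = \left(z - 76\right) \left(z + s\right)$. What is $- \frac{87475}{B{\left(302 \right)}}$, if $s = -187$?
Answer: $- \frac{17495}{5198} \approx -3.3657$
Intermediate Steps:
$B{\left(z \right)} = \left(-187 + z\right) \left(-76 + z\right)$ ($B{\left(z \right)} = \left(z - 76\right) \left(z - 187\right) = \left(-76 + z\right) \left(-187 + z\right) = \left(-187 + z\right) \left(-76 + z\right)$)
$- \frac{87475}{B{\left(302 \right)}} = - \frac{87475}{14212 + 302^{2} - 79426} = - \frac{87475}{14212 + 91204 - 79426} = - \frac{87475}{25990} = \left(-87475\right) \frac{1}{25990} = - \frac{17495}{5198}$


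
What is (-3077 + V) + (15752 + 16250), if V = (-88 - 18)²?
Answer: 40161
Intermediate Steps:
V = 11236 (V = (-106)² = 11236)
(-3077 + V) + (15752 + 16250) = (-3077 + 11236) + (15752 + 16250) = 8159 + 32002 = 40161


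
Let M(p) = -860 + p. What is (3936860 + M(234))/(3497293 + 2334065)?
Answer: 656039/971893 ≈ 0.67501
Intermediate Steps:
(3936860 + M(234))/(3497293 + 2334065) = (3936860 + (-860 + 234))/(3497293 + 2334065) = (3936860 - 626)/5831358 = 3936234*(1/5831358) = 656039/971893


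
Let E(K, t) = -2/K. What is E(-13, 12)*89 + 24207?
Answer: 314869/13 ≈ 24221.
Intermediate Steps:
E(-13, 12)*89 + 24207 = -2/(-13)*89 + 24207 = -2*(-1/13)*89 + 24207 = (2/13)*89 + 24207 = 178/13 + 24207 = 314869/13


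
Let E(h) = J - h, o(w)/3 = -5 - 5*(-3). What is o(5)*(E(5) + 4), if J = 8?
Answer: 210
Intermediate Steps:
o(w) = 30 (o(w) = 3*(-5 - 5*(-3)) = 3*(-5 + 15) = 3*10 = 30)
E(h) = 8 - h
o(5)*(E(5) + 4) = 30*((8 - 1*5) + 4) = 30*((8 - 5) + 4) = 30*(3 + 4) = 30*7 = 210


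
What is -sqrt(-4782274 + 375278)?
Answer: -2*I*sqrt(1101749) ≈ -2099.3*I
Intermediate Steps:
-sqrt(-4782274 + 375278) = -sqrt(-4406996) = -2*I*sqrt(1101749)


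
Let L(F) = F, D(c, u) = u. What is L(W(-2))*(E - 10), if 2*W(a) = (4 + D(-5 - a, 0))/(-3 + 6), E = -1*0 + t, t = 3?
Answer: -14/3 ≈ -4.6667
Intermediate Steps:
E = 3 (E = -1*0 + 3 = 0 + 3 = 3)
W(a) = 2/3 (W(a) = ((4 + 0)/(-3 + 6))/2 = (4/3)/2 = (4*(1/3))/2 = (1/2)*(4/3) = 2/3)
L(W(-2))*(E - 10) = 2*(3 - 10)/3 = (2/3)*(-7) = -14/3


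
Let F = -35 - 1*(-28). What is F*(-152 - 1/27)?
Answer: 28735/27 ≈ 1064.3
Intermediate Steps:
F = -7 (F = -35 + 28 = -7)
F*(-152 - 1/27) = -7*(-152 - 1/27) = -7*(-4105/27) = 28735/27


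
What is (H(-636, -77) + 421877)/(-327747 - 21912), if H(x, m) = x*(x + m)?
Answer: -875345/349659 ≈ -2.5034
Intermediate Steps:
H(x, m) = x*(m + x)
(H(-636, -77) + 421877)/(-327747 - 21912) = (-636*(-77 - 636) + 421877)/(-327747 - 21912) = (-636*(-713) + 421877)/(-349659) = (453468 + 421877)*(-1/349659) = 875345*(-1/349659) = -875345/349659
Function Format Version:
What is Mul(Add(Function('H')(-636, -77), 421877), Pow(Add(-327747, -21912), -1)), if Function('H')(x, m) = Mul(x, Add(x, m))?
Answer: Rational(-875345, 349659) ≈ -2.5034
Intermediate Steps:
Function('H')(x, m) = Mul(x, Add(m, x))
Mul(Add(Function('H')(-636, -77), 421877), Pow(Add(-327747, -21912), -1)) = Mul(Add(Mul(-636, Add(-77, -636)), 421877), Pow(Add(-327747, -21912), -1)) = Mul(Add(Mul(-636, -713), 421877), Pow(-349659, -1)) = Mul(Add(453468, 421877), Rational(-1, 349659)) = Mul(875345, Rational(-1, 349659)) = Rational(-875345, 349659)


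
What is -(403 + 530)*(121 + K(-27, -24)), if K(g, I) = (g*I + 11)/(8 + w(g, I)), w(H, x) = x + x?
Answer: -3900873/40 ≈ -97522.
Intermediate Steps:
w(H, x) = 2*x
K(g, I) = (11 + I*g)/(8 + 2*I) (K(g, I) = (g*I + 11)/(8 + 2*I) = (I*g + 11)/(8 + 2*I) = (11 + I*g)/(8 + 2*I))
-(403 + 530)*(121 + K(-27, -24)) = -(403 + 530)*(121 + (11 - 24*(-27))/(2*(4 - 24))) = -933*(121 + (1/2)*(11 + 648)/(-20)) = -933*(121 + (1/2)*(-1/20)*659) = -933*(121 - 659/40) = -933*4181/40 = -1*3900873/40 = -3900873/40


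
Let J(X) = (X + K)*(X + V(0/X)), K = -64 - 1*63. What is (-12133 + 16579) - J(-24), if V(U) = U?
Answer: 822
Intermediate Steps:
K = -127 (K = -64 - 63 = -127)
J(X) = X*(-127 + X) (J(X) = (X - 127)*(X + 0/X) = (-127 + X)*(X + 0) = (-127 + X)*X = X*(-127 + X))
(-12133 + 16579) - J(-24) = (-12133 + 16579) - (-24)*(-127 - 24) = 4446 - (-24)*(-151) = 4446 - 1*3624 = 4446 - 3624 = 822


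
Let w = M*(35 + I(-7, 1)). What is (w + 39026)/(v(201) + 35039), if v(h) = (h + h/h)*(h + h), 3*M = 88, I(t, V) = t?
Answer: 119542/348729 ≈ 0.34279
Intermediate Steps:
M = 88/3 (M = (1/3)*88 = 88/3 ≈ 29.333)
v(h) = 2*h*(1 + h) (v(h) = (h + 1)*(2*h) = (1 + h)*(2*h) = 2*h*(1 + h))
w = 2464/3 (w = 88*(35 - 7)/3 = (88/3)*28 = 2464/3 ≈ 821.33)
(w + 39026)/(v(201) + 35039) = (2464/3 + 39026)/(2*201*(1 + 201) + 35039) = 119542/(3*(2*201*202 + 35039)) = 119542/(3*(81204 + 35039)) = (119542/3)/116243 = (119542/3)*(1/116243) = 119542/348729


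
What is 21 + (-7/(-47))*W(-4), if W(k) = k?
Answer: 959/47 ≈ 20.404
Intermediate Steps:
21 + (-7/(-47))*W(-4) = 21 - 7/(-47)*(-4) = 21 - 7*(-1/47)*(-4) = 21 + (7/47)*(-4) = 21 - 28/47 = 959/47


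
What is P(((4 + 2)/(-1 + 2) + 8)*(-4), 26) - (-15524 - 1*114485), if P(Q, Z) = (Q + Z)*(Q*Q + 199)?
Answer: 29959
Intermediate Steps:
P(Q, Z) = (199 + Q²)*(Q + Z) (P(Q, Z) = (Q + Z)*(Q² + 199) = (Q + Z)*(199 + Q²) = (199 + Q²)*(Q + Z))
P(((4 + 2)/(-1 + 2) + 8)*(-4), 26) - (-15524 - 1*114485) = ((((4 + 2)/(-1 + 2) + 8)*(-4))³ + 199*(((4 + 2)/(-1 + 2) + 8)*(-4)) + 199*26 + 26*(((4 + 2)/(-1 + 2) + 8)*(-4))²) - (-15524 - 1*114485) = (((6/1 + 8)*(-4))³ + 199*((6/1 + 8)*(-4)) + 5174 + 26*((6/1 + 8)*(-4))²) - (-15524 - 114485) = (((6*1 + 8)*(-4))³ + 199*((6*1 + 8)*(-4)) + 5174 + 26*((6*1 + 8)*(-4))²) - 1*(-130009) = (((6 + 8)*(-4))³ + 199*((6 + 8)*(-4)) + 5174 + 26*((6 + 8)*(-4))²) + 130009 = ((14*(-4))³ + 199*(14*(-4)) + 5174 + 26*(14*(-4))²) + 130009 = ((-56)³ + 199*(-56) + 5174 + 26*(-56)²) + 130009 = (-175616 - 11144 + 5174 + 26*3136) + 130009 = (-175616 - 11144 + 5174 + 81536) + 130009 = -100050 + 130009 = 29959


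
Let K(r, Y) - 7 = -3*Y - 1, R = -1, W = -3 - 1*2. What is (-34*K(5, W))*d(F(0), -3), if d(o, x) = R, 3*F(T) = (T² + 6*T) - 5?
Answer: 714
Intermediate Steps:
F(T) = -5/3 + 2*T + T²/3 (F(T) = ((T² + 6*T) - 5)/3 = (-5 + T² + 6*T)/3 = -5/3 + 2*T + T²/3)
W = -5 (W = -3 - 2 = -5)
d(o, x) = -1
K(r, Y) = 6 - 3*Y (K(r, Y) = 7 + (-3*Y - 1) = 7 + (-1 - 3*Y) = 6 - 3*Y)
(-34*K(5, W))*d(F(0), -3) = -34*(6 - 3*(-5))*(-1) = -34*(6 + 15)*(-1) = -34*21*(-1) = -714*(-1) = 714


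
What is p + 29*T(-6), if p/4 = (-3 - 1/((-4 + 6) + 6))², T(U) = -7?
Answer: -2623/16 ≈ -163.94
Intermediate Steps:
p = 625/16 (p = 4*(-3 - 1/((-4 + 6) + 6))² = 4*(-3 - 1/(2 + 6))² = 4*(-3 - 1/8)² = 4*(-3 - 1*⅛)² = 4*(-3 - ⅛)² = 4*(-25/8)² = 4*(625/64) = 625/16 ≈ 39.063)
p + 29*T(-6) = 625/16 + 29*(-7) = 625/16 - 203 = -2623/16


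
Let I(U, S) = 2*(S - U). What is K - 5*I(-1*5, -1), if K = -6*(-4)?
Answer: -16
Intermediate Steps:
K = 24
I(U, S) = -2*U + 2*S
K - 5*I(-1*5, -1) = 24 - 5*(-(-2)*5 + 2*(-1)) = 24 - 5*(-2*(-5) - 2) = 24 - 5*(10 - 2) = 24 - 5*8 = 24 - 40 = -16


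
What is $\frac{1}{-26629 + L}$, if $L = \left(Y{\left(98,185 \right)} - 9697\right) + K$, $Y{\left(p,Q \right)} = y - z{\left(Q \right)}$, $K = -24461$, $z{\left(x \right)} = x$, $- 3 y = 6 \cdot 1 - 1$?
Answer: $- \frac{3}{182921} \approx -1.6401 \cdot 10^{-5}$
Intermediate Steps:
$y = - \frac{5}{3}$ ($y = - \frac{6 \cdot 1 - 1}{3} = - \frac{6 - 1}{3} = \left(- \frac{1}{3}\right) 5 = - \frac{5}{3} \approx -1.6667$)
$Y{\left(p,Q \right)} = - \frac{5}{3} - Q$
$L = - \frac{103034}{3}$ ($L = \left(\left(- \frac{5}{3} - 185\right) - 9697\right) - 24461 = \left(- \frac{560}{3} - 9697\right) - 24461 = - \frac{29651}{3} - 24461 = - \frac{103034}{3} \approx -34345.0$)
$\frac{1}{-26629 + L} = \frac{1}{-26629 - \frac{103034}{3}} = \frac{1}{- \frac{182921}{3}} = - \frac{3}{182921}$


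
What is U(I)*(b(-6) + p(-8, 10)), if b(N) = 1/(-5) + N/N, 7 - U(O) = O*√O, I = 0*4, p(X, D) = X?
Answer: -252/5 ≈ -50.400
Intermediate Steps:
I = 0
U(O) = 7 - O^(3/2) (U(O) = 7 - O*√O = 7 - O^(3/2))
b(N) = ⅘ (b(N) = 1*(-⅕) + 1 = -⅕ + 1 = ⅘)
U(I)*(b(-6) + p(-8, 10)) = (7 - 0^(3/2))*(⅘ - 8) = (7 - 1*0)*(-36/5) = (7 + 0)*(-36/5) = 7*(-36/5) = -252/5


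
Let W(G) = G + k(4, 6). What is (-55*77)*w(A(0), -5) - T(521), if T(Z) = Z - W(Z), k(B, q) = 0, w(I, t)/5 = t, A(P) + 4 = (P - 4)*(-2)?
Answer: 105875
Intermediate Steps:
A(P) = 4 - 2*P (A(P) = -4 + (P - 4)*(-2) = -4 + (-4 + P)*(-2) = -4 + (8 - 2*P) = 4 - 2*P)
w(I, t) = 5*t
W(G) = G (W(G) = G + 0 = G)
T(Z) = 0 (T(Z) = Z - Z = 0)
(-55*77)*w(A(0), -5) - T(521) = (-55*77)*(5*(-5)) - 1*0 = -4235*(-25) + 0 = 105875 + 0 = 105875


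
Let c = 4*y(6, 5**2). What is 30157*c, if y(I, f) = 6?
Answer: 723768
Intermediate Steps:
c = 24 (c = 4*6 = 24)
30157*c = 30157*24 = 723768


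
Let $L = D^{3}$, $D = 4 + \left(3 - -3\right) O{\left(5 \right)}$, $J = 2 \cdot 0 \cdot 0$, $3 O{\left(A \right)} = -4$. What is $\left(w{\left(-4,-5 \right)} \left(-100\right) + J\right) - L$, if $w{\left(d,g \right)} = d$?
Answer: $464$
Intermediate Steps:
$O{\left(A \right)} = - \frac{4}{3}$ ($O{\left(A \right)} = \frac{1}{3} \left(-4\right) = - \frac{4}{3}$)
$J = 0$ ($J = 0 \cdot 0 = 0$)
$D = -4$ ($D = 4 + \left(3 - -3\right) \left(- \frac{4}{3}\right) = 4 + \left(3 + 3\right) \left(- \frac{4}{3}\right) = 4 + 6 \left(- \frac{4}{3}\right) = 4 - 8 = -4$)
$L = -64$ ($L = \left(-4\right)^{3} = -64$)
$\left(w{\left(-4,-5 \right)} \left(-100\right) + J\right) - L = \left(\left(-4\right) \left(-100\right) + 0\right) - -64 = \left(400 + 0\right) + 64 = 400 + 64 = 464$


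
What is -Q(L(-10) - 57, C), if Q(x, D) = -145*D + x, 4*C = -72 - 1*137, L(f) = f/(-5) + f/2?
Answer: -30065/4 ≈ -7516.3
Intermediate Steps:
L(f) = 3*f/10 (L(f) = f*(-⅕) + f*(½) = -f/5 + f/2 = 3*f/10)
C = -209/4 (C = (-72 - 1*137)/4 = (-72 - 137)/4 = (¼)*(-209) = -209/4 ≈ -52.250)
Q(x, D) = x - 145*D
-Q(L(-10) - 57, C) = -(((3/10)*(-10) - 57) - 145*(-209/4)) = -((-3 - 57) + 30305/4) = -(-60 + 30305/4) = -1*30065/4 = -30065/4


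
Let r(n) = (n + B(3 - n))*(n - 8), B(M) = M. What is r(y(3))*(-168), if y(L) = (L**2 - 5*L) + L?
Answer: 5544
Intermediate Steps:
y(L) = L**2 - 4*L
r(n) = -24 + 3*n (r(n) = (n + (3 - n))*(n - 8) = 3*(-8 + n) = -24 + 3*n)
r(y(3))*(-168) = (-24 + 3*(3*(-4 + 3)))*(-168) = (-24 + 3*(3*(-1)))*(-168) = (-24 + 3*(-3))*(-168) = (-24 - 9)*(-168) = -33*(-168) = 5544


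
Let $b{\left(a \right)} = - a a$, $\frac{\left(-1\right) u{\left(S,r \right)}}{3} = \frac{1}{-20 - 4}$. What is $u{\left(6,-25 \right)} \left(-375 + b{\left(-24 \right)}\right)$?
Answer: $- \frac{951}{8} \approx -118.88$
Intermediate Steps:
$u{\left(S,r \right)} = \frac{1}{8}$ ($u{\left(S,r \right)} = - \frac{3}{-20 - 4} = - \frac{3}{-24} = \left(-3\right) \left(- \frac{1}{24}\right) = \frac{1}{8}$)
$b{\left(a \right)} = - a^{2}$
$u{\left(6,-25 \right)} \left(-375 + b{\left(-24 \right)}\right) = \frac{-375 - \left(-24\right)^{2}}{8} = \frac{-375 - 576}{8} = \frac{1}{8} \left(-951\right) = - \frac{951}{8}$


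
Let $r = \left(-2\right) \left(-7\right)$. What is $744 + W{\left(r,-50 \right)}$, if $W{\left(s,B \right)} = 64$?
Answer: $808$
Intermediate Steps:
$r = 14$
$744 + W{\left(r,-50 \right)} = 744 + 64 = 808$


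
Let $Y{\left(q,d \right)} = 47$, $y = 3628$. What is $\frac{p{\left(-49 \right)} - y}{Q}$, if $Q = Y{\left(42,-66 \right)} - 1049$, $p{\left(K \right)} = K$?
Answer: $\frac{3677}{1002} \approx 3.6697$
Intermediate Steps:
$Q = -1002$ ($Q = 47 - 1049 = -1002$)
$\frac{p{\left(-49 \right)} - y}{Q} = \frac{-49 - 3628}{-1002} = \left(-49 - 3628\right) \left(- \frac{1}{1002}\right) = \left(-3677\right) \left(- \frac{1}{1002}\right) = \frac{3677}{1002}$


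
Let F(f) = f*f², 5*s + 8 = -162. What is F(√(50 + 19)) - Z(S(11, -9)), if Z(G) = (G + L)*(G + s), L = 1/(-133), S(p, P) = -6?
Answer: -31960/133 + 69*√69 ≈ 332.86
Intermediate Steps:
L = -1/133 ≈ -0.0075188
s = -34 (s = -8/5 + (⅕)*(-162) = -8/5 - 162/5 = -34)
F(f) = f³
Z(G) = (-34 + G)*(-1/133 + G) (Z(G) = (G - 1/133)*(G - 34) = (-1/133 + G)*(-34 + G) = (-34 + G)*(-1/133 + G))
F(√(50 + 19)) - Z(S(11, -9)) = (√(50 + 19))³ - (34/133 + (-6)² - 4523/133*(-6)) = (√69)³ - (34/133 + 36 + 27138/133) = 69*√69 - 1*31960/133 = 69*√69 - 31960/133 = -31960/133 + 69*√69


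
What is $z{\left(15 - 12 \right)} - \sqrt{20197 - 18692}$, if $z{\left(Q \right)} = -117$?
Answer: $-117 - \sqrt{1505} \approx -155.79$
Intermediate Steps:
$z{\left(15 - 12 \right)} - \sqrt{20197 - 18692} = -117 - \sqrt{20197 - 18692} = -117 - \sqrt{1505}$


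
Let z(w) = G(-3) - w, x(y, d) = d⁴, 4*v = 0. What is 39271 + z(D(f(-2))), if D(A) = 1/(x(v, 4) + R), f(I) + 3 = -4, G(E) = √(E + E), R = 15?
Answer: 10642440/271 + I*√6 ≈ 39271.0 + 2.4495*I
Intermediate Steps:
v = 0 (v = (¼)*0 = 0)
G(E) = √2*√E (G(E) = √(2*E) = √2*√E)
f(I) = -7 (f(I) = -3 - 4 = -7)
D(A) = 1/271 (D(A) = 1/(4⁴ + 15) = 1/(256 + 15) = 1/271)
z(w) = -w + I*√6 (z(w) = √2*√(-3) - w = √2*(I*√3) - w = I*√6 - w = -w + I*√6)
39271 + z(D(f(-2))) = 39271 + (-1*1/271 + I*√6) = 39271 + (-1/271 + I*√6) = 10642440/271 + I*√6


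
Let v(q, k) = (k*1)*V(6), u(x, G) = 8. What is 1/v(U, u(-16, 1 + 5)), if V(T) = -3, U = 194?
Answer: -1/24 ≈ -0.041667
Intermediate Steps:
v(q, k) = -3*k (v(q, k) = (k*1)*(-3) = k*(-3) = -3*k)
1/v(U, u(-16, 1 + 5)) = 1/(-3*8) = 1/(-24) = -1/24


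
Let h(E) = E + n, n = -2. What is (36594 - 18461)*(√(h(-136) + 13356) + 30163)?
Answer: 546945679 + 18133*√13218 ≈ 5.4903e+8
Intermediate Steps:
h(E) = -2 + E (h(E) = E - 2 = -2 + E)
(36594 - 18461)*(√(h(-136) + 13356) + 30163) = (36594 - 18461)*(√((-2 - 136) + 13356) + 30163) = 18133*(√(-138 + 13356) + 30163) = 18133*(√13218 + 30163) = 18133*(30163 + √13218) = 546945679 + 18133*√13218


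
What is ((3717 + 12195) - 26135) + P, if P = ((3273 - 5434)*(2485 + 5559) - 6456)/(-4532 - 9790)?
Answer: -9216019/1023 ≈ -9008.8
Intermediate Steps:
P = 1242110/1023 (P = (-2161*8044 - 6456)/(-14322) = (-17383084 - 6456)*(-1/14322) = -17389540*(-1/14322) = 1242110/1023 ≈ 1214.2)
((3717 + 12195) - 26135) + P = ((3717 + 12195) - 26135) + 1242110/1023 = (15912 - 26135) + 1242110/1023 = -10223 + 1242110/1023 = -9216019/1023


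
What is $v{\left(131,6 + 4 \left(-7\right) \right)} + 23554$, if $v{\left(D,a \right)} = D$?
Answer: $23685$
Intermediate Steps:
$v{\left(131,6 + 4 \left(-7\right) \right)} + 23554 = 131 + 23554 = 23685$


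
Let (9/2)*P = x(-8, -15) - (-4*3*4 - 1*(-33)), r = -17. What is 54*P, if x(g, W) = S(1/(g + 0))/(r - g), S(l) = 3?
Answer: 176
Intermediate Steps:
x(g, W) = 3/(-17 - g)
P = 88/27 (P = 2*(-3/(17 - 8) - (-4*3*4 - 1*(-33)))/9 = 2*(-3/9 - (-12*4 + 33))/9 = 2*(-3*1/9 - (-48 + 33))/9 = 2*(-1/3 - 1*(-15))/9 = 2*(-1/3 + 15)/9 = (2/9)*(44/3) = 88/27 ≈ 3.2593)
54*P = 54*(88/27) = 176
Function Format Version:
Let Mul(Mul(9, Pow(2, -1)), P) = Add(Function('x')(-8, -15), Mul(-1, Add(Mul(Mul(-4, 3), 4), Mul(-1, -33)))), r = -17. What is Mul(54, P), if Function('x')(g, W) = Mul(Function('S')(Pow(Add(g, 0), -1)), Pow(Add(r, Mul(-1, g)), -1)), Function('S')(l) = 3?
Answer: 176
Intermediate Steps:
Function('x')(g, W) = Mul(3, Pow(Add(-17, Mul(-1, g)), -1))
P = Rational(88, 27) (P = Mul(Rational(2, 9), Add(Mul(-3, Pow(Add(17, -8), -1)), Mul(-1, Add(Mul(Mul(-4, 3), 4), Mul(-1, -33))))) = Mul(Rational(2, 9), Add(Mul(-3, Pow(9, -1)), Mul(-1, Add(Mul(-12, 4), 33)))) = Mul(Rational(2, 9), Add(Mul(-3, Rational(1, 9)), Mul(-1, Add(-48, 33)))) = Mul(Rational(2, 9), Add(Rational(-1, 3), Mul(-1, -15))) = Mul(Rational(2, 9), Add(Rational(-1, 3), 15)) = Mul(Rational(2, 9), Rational(44, 3)) = Rational(88, 27) ≈ 3.2593)
Mul(54, P) = Mul(54, Rational(88, 27)) = 176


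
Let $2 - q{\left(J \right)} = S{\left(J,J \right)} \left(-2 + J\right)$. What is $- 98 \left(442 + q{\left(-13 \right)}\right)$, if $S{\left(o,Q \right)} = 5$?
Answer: $-50862$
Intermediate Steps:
$q{\left(J \right)} = 12 - 5 J$ ($q{\left(J \right)} = 2 - 5 \left(-2 + J\right) = 2 - \left(-10 + 5 J\right) = 12 - 5 J$)
$- 98 \left(442 + q{\left(-13 \right)}\right) = - 98 \left(442 + \left(12 - -65\right)\right) = - 98 \left(442 + \left(12 + 65\right)\right) = - 98 \left(442 + 77\right) = \left(-98\right) 519 = -50862$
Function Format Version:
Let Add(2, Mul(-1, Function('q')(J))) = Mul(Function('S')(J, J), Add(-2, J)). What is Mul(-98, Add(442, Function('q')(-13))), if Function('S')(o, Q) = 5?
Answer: -50862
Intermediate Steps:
Function('q')(J) = Add(12, Mul(-5, J)) (Function('q')(J) = Add(2, Mul(-1, Mul(5, Add(-2, J)))) = Add(2, Mul(-1, Add(-10, Mul(5, J)))) = Add(2, Add(10, Mul(-5, J))) = Add(12, Mul(-5, J)))
Mul(-98, Add(442, Function('q')(-13))) = Mul(-98, Add(442, Add(12, Mul(-5, -13)))) = Mul(-98, Add(442, Add(12, 65))) = Mul(-98, Add(442, 77)) = Mul(-98, 519) = -50862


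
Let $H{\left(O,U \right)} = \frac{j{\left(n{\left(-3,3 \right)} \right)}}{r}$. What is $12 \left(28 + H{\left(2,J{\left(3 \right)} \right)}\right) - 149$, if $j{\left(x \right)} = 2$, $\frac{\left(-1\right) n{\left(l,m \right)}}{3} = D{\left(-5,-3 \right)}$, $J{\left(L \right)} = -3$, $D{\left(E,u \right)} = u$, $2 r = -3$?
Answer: $171$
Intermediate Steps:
$r = - \frac{3}{2}$ ($r = \frac{1}{2} \left(-3\right) = - \frac{3}{2} \approx -1.5$)
$n{\left(l,m \right)} = 9$ ($n{\left(l,m \right)} = \left(-3\right) \left(-3\right) = 9$)
$H{\left(O,U \right)} = - \frac{4}{3}$ ($H{\left(O,U \right)} = \frac{2}{- \frac{3}{2}} = 2 \left(- \frac{2}{3}\right) = - \frac{4}{3}$)
$12 \left(28 + H{\left(2,J{\left(3 \right)} \right)}\right) - 149 = 12 \left(28 - \frac{4}{3}\right) - 149 = 12 \cdot \frac{80}{3} - 149 = 320 - 149 = 171$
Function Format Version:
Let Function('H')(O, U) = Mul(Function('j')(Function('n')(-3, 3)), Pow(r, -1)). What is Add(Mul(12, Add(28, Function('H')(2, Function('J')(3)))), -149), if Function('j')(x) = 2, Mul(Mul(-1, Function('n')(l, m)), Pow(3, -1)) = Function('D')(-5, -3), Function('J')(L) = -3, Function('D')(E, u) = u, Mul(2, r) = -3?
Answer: 171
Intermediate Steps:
r = Rational(-3, 2) (r = Mul(Rational(1, 2), -3) = Rational(-3, 2) ≈ -1.5000)
Function('n')(l, m) = 9 (Function('n')(l, m) = Mul(-3, -3) = 9)
Function('H')(O, U) = Rational(-4, 3) (Function('H')(O, U) = Mul(2, Pow(Rational(-3, 2), -1)) = Mul(2, Rational(-2, 3)) = Rational(-4, 3))
Add(Mul(12, Add(28, Function('H')(2, Function('J')(3)))), -149) = Add(Mul(12, Add(28, Rational(-4, 3))), -149) = Add(Mul(12, Rational(80, 3)), -149) = Add(320, -149) = 171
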